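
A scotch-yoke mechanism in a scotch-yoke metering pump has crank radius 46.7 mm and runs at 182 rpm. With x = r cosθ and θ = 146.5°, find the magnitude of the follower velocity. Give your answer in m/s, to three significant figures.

0.491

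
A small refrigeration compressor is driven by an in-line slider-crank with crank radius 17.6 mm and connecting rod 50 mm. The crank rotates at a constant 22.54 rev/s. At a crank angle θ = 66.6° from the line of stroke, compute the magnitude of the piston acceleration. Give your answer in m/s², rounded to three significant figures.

ω = 2π·22.5 = 141.6 rad/s
x(θ) = r cosθ + √(L² − r² sin²θ); with ω constant, a = ω²·d²x/dθ².
d²x/dθ² = −r cosθ − r²(cos2θ)/√u − r⁴ sin²2θ/(4u^{3/2}),  u = L² − r² sin²θ = 0.0022391 m².
Substituting r = 0.0176 m, L = 0.05 m, θ = 66.6°: d²x/dθ² = -0.0026289 m.
a = ω²·d²x/dθ² = (141.6)²·(-0.0026289) = -52.729 m/s²;  |a| = 52.729 m/s².

52.7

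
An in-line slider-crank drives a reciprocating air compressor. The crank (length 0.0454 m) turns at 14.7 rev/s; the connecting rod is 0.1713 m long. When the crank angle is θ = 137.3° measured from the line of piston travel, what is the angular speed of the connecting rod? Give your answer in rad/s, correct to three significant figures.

ω = 92.36 rad/s (converted from 14.7 rev/s).
The rod makes angle φ with the slider axis where L sinφ = r sinθ; differentiating, L cosφ·φ̇ = r ω cosθ.
L cosφ = √(L² − r² sin²θ) = 0.16851 m.
|ω_rod| = r ω |cosθ| / √(L² − r² sin²θ) = 0.0454·92.36·0.73491/0.16851 = 18.288 rad/s.

18.3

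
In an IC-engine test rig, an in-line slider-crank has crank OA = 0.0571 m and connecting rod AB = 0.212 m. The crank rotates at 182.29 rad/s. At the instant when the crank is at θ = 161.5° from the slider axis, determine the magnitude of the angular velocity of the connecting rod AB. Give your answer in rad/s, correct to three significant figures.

ω = 182.3 rad/s
The rod makes angle φ with the slider axis where L sinφ = r sinθ; differentiating, L cosφ·φ̇ = r ω cosθ.
L cosφ = √(L² − r² sin²θ) = 0.21122 m.
|ω_rod| = r ω |cosθ| / √(L² − r² sin²θ) = 0.0571·182.3·0.94832/0.21122 = 46.732 rad/s.

46.7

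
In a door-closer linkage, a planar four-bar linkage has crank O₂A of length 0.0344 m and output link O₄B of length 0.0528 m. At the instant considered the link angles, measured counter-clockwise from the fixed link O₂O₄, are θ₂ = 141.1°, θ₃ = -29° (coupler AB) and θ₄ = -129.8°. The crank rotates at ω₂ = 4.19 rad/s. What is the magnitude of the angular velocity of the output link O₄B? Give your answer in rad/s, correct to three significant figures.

0.478

ω₂ = 4.19 rad/s
Differentiating the loop-closure r₂e^{iθ₂}+r₃e^{iθ₃}=r₁+r₄e^{iθ₄} gives r₂ω₂e^{iθ₂}+r₃ω₃e^{iθ₃}=r₄ω₄e^{iθ₄}.
Eliminating the other unknown: ω₄ = r₂ω₂ sin(θ₂−θ₃) / [r₄ sin(θ₄−θ₃)].
Numerator sine = +0.17193; denominator sine = -0.98229.
Result = 0.0344·4.19·(+0.17193) / (0.0528·(-0.98229)) = -0.4778 rad/s; magnitude 0.4778 rad/s.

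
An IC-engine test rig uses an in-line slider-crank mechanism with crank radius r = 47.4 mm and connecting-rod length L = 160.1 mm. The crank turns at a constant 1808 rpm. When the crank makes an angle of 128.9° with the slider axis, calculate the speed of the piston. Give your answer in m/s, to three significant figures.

ω = 2π·1808/60 = 189.3 rad/s
For an in-line slider-crank, x = r cosθ + √(L² − r² sin²θ), so v = −rω sinθ·[1 + r cosθ/√(L² − r² sin²θ)].
With r = 0.0474 m, L = 0.1601 m, θ = 128.9°: √(L² − r² sin²θ) = 0.15579 m.
v = −0.0474·189.3·0.77824·[1 + 0.0474·-0.62796/0.15579] = -5.6499 m/s.
|v| = 5.6499 m/s.

5.65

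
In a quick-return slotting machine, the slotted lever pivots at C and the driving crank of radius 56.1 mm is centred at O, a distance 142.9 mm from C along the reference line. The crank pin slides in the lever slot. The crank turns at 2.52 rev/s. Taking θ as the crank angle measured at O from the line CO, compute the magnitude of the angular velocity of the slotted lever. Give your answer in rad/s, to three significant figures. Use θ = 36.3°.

4.17

ω = 15.83 rad/s (from 2.52 rev/s).
Crank pin A relative to C: A = (d + r cosθ, r sinθ); lever angle φ = atan2(r sinθ, d + r cosθ).
Differentiating tanφ: φ̇ = rω(d cosθ + r)/(d² + r² + 2dr cosθ).
d² + r² + 2dr cosθ = |CA|² = 0.0364894 m²;  d cosθ + r = +0.17127 m.
|ω_lever| = |0.0561·15.83·+0.17127| / 0.0364894 = 4.1692 rad/s.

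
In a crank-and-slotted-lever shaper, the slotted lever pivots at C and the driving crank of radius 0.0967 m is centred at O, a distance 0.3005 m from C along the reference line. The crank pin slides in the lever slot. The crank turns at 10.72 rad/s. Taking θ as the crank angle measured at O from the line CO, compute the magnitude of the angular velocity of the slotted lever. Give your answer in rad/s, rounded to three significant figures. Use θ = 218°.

2.70

ω = 10.72 rad/s
Crank pin A relative to C: A = (d + r cosθ, r sinθ); lever angle φ = atan2(r sinθ, d + r cosθ).
Differentiating tanφ: φ̇ = rω(d cosθ + r)/(d² + r² + 2dr cosθ).
d² + r² + 2dr cosθ = |CA|² = 0.0538546 m²;  d cosθ + r = -0.1401 m.
|ω_lever| = |0.0967·10.72·-0.1401| / 0.0538546 = 2.6967 rad/s.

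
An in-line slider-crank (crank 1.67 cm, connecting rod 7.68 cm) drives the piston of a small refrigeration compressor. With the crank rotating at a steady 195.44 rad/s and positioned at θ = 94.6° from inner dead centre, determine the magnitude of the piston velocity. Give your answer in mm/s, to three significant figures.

3200

ω = 195.4 rad/s
For an in-line slider-crank, x = r cosθ + √(L² − r² sin²θ), so v = −rω sinθ·[1 + r cosθ/√(L² − r² sin²θ)].
With r = 0.0167 m, L = 0.0768 m, θ = 94.6°: √(L² − r² sin²θ) = 0.074974 m.
v = −0.0167·195.4·0.99678·[1 + 0.0167·-0.08020/0.074974] = -3.1952 m/s.
|v| = 3.1952 m/s = 3195.2 mm/s.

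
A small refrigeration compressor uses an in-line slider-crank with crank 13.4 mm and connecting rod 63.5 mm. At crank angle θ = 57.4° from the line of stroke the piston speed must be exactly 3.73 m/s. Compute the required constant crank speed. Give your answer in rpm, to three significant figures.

2830

For an in-line slider-crank, |v_piston| = rω|sinθ|·[1 + r cosθ/√(L² − r² sin²θ)].
With r = 0.0134 m, L = 0.0635 m, θ = 57.4°: the bracketed kinematic factor |dx/dθ| = 0.012593 m.
ω = v/|dx/dθ| = 3.73/0.012593 = 296.19 rad/s.
N = 60ω/(2π) = 2828.4 rpm.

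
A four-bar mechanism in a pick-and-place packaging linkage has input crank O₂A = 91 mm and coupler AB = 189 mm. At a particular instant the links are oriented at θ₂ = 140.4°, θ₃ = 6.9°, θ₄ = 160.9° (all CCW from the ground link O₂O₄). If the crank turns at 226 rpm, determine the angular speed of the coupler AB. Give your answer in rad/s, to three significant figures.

ω₂ = 23.67 rad/s (from 226 rpm).
Differentiating the loop-closure r₂e^{iθ₂}+r₃e^{iθ₃}=r₁+r₄e^{iθ₄} gives r₂ω₂e^{iθ₂}+r₃ω₃e^{iθ₃}=r₄ω₄e^{iθ₄}.
Eliminating the other unknown: ω₃ = r₂ω₂ sin(θ₄−θ₂) / [r₃ sin(θ₃−θ₄)].
Numerator sine = +0.35021; denominator sine = -0.43837.
Result = 0.091·23.67·(+0.35021) / (0.189·(-0.43837)) = -9.1033 rad/s; magnitude 9.1033 rad/s.

9.10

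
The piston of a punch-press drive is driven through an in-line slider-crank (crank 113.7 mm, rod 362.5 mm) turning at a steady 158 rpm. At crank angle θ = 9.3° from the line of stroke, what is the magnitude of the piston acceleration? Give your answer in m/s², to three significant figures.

ω = 2π·158/60 = 16.55 rad/s
x(θ) = r cosθ + √(L² − r² sin²θ); with ω constant, a = ω²·d²x/dθ².
d²x/dθ² = −r cosθ − r²(cos2θ)/√u − r⁴ sin²2θ/(4u^{3/2}),  u = L² − r² sin²θ = 0.131069 m².
Substituting r = 0.1137 m, L = 0.3625 m, θ = 9.3°: d²x/dθ² = -0.14614 m.
a = ω²·d²x/dθ² = (16.55)²·(-0.14614) = -40.007 m/s²;  |a| = 40.007 m/s².

40.0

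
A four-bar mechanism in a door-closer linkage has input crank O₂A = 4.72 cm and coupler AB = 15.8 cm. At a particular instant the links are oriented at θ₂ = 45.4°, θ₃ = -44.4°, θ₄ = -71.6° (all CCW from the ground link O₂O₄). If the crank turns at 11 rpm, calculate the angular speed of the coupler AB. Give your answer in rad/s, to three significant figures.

0.671

ω₂ = 1.152 rad/s (from 11 rpm).
Differentiating the loop-closure r₂e^{iθ₂}+r₃e^{iθ₃}=r₁+r₄e^{iθ₄} gives r₂ω₂e^{iθ₂}+r₃ω₃e^{iθ₃}=r₄ω₄e^{iθ₄}.
Eliminating the other unknown: ω₃ = r₂ω₂ sin(θ₄−θ₂) / [r₃ sin(θ₃−θ₄)].
Numerator sine = -0.89101; denominator sine = +0.45710.
Result = 0.0472·1.152·(-0.89101) / (0.158·(+0.45710)) = -0.67078 rad/s; magnitude 0.67078 rad/s.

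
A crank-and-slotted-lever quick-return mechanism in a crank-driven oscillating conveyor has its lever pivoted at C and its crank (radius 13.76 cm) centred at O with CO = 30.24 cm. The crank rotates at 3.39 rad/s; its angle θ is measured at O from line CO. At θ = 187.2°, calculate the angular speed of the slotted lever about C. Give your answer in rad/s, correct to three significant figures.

ω = 3.39 rad/s
Crank pin A relative to C: A = (d + r cosθ, r sinθ); lever angle φ = atan2(r sinθ, d + r cosθ).
Differentiating tanφ: φ̇ = rω(d cosθ + r)/(d² + r² + 2dr cosθ).
d² + r² + 2dr cosθ = |CA|² = 0.0278153 m²;  d cosθ + r = -0.16242 m.
|ω_lever| = |0.1376·3.39·-0.16242| / 0.0278153 = 2.7237 rad/s.

2.72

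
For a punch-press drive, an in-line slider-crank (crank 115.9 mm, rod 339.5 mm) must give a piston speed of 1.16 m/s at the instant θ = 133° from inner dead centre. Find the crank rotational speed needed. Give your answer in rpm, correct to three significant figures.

For an in-line slider-crank, |v_piston| = rω|sinθ|·[1 + r cosθ/√(L² − r² sin²θ)].
With r = 0.1159 m, L = 0.3395 m, θ = 133°: the bracketed kinematic factor |dx/dθ| = 0.064383 m.
ω = v/|dx/dθ| = 1.16/0.064383 = 18.017 rad/s.
N = 60ω/(2π) = 172.05 rpm.

172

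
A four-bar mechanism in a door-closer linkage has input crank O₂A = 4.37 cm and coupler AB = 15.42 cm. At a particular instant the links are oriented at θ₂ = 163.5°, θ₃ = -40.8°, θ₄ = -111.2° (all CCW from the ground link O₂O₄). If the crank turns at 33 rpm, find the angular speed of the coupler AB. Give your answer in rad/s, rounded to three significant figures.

ω₂ = 3.456 rad/s (from 33 rpm).
Differentiating the loop-closure r₂e^{iθ₂}+r₃e^{iθ₃}=r₁+r₄e^{iθ₄} gives r₂ω₂e^{iθ₂}+r₃ω₃e^{iθ₃}=r₄ω₄e^{iθ₄}.
Eliminating the other unknown: ω₃ = r₂ω₂ sin(θ₄−θ₂) / [r₃ sin(θ₃−θ₄)].
Numerator sine = +0.99664; denominator sine = +0.94206.
Result = 0.0437·3.456·(+0.99664) / (0.1542·(+0.94206)) = +1.0361 rad/s; magnitude 1.0361 rad/s.

1.04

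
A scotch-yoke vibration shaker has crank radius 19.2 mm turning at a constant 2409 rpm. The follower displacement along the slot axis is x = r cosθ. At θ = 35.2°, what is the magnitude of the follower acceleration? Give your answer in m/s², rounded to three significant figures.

ω = 252.3 rad/s (from 2409 rpm).
x = r cosθ ⇒ ẍ = −rω² cosθ (ω constant).
|a| = rω²|cosθ| = 0.0192·(252.3)²·|cos 35.2°| = 998.46 m/s².

998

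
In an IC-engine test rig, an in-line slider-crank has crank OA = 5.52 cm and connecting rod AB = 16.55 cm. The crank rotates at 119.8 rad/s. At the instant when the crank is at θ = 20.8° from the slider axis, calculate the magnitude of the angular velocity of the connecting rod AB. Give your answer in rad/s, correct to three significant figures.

37.6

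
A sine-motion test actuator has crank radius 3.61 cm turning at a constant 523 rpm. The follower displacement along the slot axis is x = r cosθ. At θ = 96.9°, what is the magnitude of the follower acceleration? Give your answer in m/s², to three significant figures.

ω = 54.77 rad/s (from 523 rpm).
x = r cosθ ⇒ ẍ = −rω² cosθ (ω constant).
|a| = rω²|cosθ| = 0.0361·(54.77)²·|cos 96.9°| = 13.009 m/s².

13.0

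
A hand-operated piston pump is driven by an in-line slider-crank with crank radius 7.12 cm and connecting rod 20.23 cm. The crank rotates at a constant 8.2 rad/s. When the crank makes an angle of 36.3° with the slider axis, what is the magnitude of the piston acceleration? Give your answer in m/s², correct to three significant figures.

4.42

ω = 8.2 rad/s
x(θ) = r cosθ + √(L² − r² sin²θ); with ω constant, a = ω²·d²x/dθ².
d²x/dθ² = −r cosθ − r²(cos2θ)/√u − r⁴ sin²2θ/(4u^{3/2}),  u = L² − r² sin²θ = 0.0391486 m².
Substituting r = 0.0712 m, L = 0.2023 m, θ = 36.3°: d²x/dθ² = -0.065799 m.
a = ω²·d²x/dθ² = (8.2)²·(-0.065799) = -4.4243 m/s²;  |a| = 4.4243 m/s².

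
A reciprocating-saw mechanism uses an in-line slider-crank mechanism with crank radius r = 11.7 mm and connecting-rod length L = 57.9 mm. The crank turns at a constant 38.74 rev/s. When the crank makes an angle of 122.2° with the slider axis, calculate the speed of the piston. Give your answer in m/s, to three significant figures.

ω = 2π·38.7 = 243.4 rad/s
For an in-line slider-crank, x = r cosθ + √(L² − r² sin²θ), so v = −rω sinθ·[1 + r cosθ/√(L² − r² sin²θ)].
With r = 0.0117 m, L = 0.0579 m, θ = 122.2°: √(L² − r² sin²θ) = 0.057047 m.
v = −0.0117·243.4·0.84619·[1 + 0.0117·-0.53288/0.057047] = -2.1465 m/s.
|v| = 2.1465 m/s.

2.15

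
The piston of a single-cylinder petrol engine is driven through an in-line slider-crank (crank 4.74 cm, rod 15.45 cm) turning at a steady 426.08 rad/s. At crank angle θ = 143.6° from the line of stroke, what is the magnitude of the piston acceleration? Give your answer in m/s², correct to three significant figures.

ω = 426.1 rad/s
x(θ) = r cosθ + √(L² − r² sin²θ); with ω constant, a = ω²·d²x/dθ².
d²x/dθ² = −r cosθ − r²(cos2θ)/√u − r⁴ sin²2θ/(4u^{3/2}),  u = L² − r² sin²θ = 0.0230791 m².
Substituting r = 0.0474 m, L = 0.1545 m, θ = 143.6°: d²x/dθ² = +0.03345 m.
a = ω²·d²x/dθ² = (426.1)²·(+0.03345) = +6072.7 m/s²;  |a| = 6072.7 m/s².

6070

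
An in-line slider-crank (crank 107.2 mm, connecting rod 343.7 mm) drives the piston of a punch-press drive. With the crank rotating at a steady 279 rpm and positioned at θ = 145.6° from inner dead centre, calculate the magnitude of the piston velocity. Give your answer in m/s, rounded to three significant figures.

ω = 2π·279/60 = 29.22 rad/s
For an in-line slider-crank, x = r cosθ + √(L² − r² sin²θ), so v = −rω sinθ·[1 + r cosθ/√(L² − r² sin²θ)].
With r = 0.1072 m, L = 0.3437 m, θ = 145.6°: √(L² − r² sin²θ) = 0.33832 m.
v = −0.1072·29.22·0.56497·[1 + 0.1072·-0.82511/0.33832] = -1.3069 m/s.
|v| = 1.3069 m/s.

1.31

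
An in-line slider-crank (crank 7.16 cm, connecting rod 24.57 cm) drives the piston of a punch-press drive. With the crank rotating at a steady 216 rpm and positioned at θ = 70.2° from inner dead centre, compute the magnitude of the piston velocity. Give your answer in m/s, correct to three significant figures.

ω = 2π·216/60 = 22.62 rad/s
For an in-line slider-crank, x = r cosθ + √(L² − r² sin²θ), so v = −rω sinθ·[1 + r cosθ/√(L² − r² sin²θ)].
With r = 0.0716 m, L = 0.2457 m, θ = 70.2°: √(L² − r² sin²θ) = 0.23628 m.
v = −0.0716·22.62·0.94088·[1 + 0.0716·0.33874/0.23628] = -1.6802 m/s.
|v| = 1.6802 m/s.

1.68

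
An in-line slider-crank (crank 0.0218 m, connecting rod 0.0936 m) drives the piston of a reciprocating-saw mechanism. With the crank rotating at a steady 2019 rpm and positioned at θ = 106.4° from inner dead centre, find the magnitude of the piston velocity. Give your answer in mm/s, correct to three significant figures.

ω = 2π·2019/60 = 211.4 rad/s
For an in-line slider-crank, x = r cosθ + √(L² − r² sin²θ), so v = −rω sinθ·[1 + r cosθ/√(L² − r² sin²θ)].
With r = 0.0218 m, L = 0.0936 m, θ = 106.4°: √(L² − r² sin²θ) = 0.091234 m.
v = −0.0218·211.4·0.95931·[1 + 0.0218·-0.28234/0.091234] = -4.1233 m/s.
|v| = 4.1233 m/s = 4123.3 mm/s.

4120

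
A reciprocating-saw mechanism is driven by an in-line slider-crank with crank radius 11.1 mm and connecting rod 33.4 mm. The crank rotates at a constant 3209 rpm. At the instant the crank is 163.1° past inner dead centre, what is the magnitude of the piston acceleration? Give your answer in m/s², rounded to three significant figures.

ω = 2π·3209/60 = 336 rad/s
x(θ) = r cosθ + √(L² − r² sin²θ); with ω constant, a = ω²·d²x/dθ².
d²x/dθ² = −r cosθ − r²(cos2θ)/√u − r⁴ sin²2θ/(4u^{3/2}),  u = L² − r² sin²θ = 0.00110515 m².
Substituting r = 0.0111 m, L = 0.0334 m, θ = 163.1°: d²x/dθ² = +0.0075088 m.
a = ω²·d²x/dθ² = (336)²·(+0.0075088) = +847.95 m/s²;  |a| = 847.95 m/s².

848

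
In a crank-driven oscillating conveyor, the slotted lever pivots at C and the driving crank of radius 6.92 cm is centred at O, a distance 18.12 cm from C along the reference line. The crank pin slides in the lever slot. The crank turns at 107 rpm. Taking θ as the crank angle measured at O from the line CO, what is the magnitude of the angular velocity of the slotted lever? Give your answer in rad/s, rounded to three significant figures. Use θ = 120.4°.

0.700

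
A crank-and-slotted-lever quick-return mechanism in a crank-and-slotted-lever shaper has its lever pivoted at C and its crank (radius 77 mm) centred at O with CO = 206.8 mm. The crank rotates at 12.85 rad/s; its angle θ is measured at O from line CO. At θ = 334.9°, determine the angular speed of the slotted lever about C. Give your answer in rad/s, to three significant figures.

3.37

ω = 12.85 rad/s
Crank pin A relative to C: A = (d + r cosθ, r sinθ); lever angle φ = atan2(r sinθ, d + r cosθ).
Differentiating tanφ: φ̇ = rω(d cosθ + r)/(d² + r² + 2dr cosθ).
d² + r² + 2dr cosθ = |CA|² = 0.0775351 m²;  d cosθ + r = +0.26427 m.
|ω_lever| = |0.077·12.85·+0.26427| / 0.0775351 = 3.3725 rad/s.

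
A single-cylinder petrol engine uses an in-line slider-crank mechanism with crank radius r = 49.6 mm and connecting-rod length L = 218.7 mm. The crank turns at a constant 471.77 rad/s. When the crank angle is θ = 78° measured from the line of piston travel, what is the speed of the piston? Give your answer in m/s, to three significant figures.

24.0

ω = 471.8 rad/s
For an in-line slider-crank, x = r cosθ + √(L² − r² sin²θ), so v = −rω sinθ·[1 + r cosθ/√(L² − r² sin²θ)].
With r = 0.0496 m, L = 0.2187 m, θ = 78°: √(L² − r² sin²θ) = 0.21325 m.
v = −0.0496·471.8·0.97815·[1 + 0.0496·0.20791/0.21325] = -23.995 m/s.
|v| = 23.995 m/s.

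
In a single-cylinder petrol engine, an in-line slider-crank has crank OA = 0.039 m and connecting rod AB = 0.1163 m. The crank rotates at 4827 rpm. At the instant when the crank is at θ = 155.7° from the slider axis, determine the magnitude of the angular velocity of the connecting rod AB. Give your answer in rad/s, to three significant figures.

156

ω = 505.5 rad/s (converted from 4827 rpm).
The rod makes angle φ with the slider axis where L sinφ = r sinθ; differentiating, L cosφ·φ̇ = r ω cosθ.
L cosφ = √(L² − r² sin²θ) = 0.11519 m.
|ω_rod| = r ω |cosθ| / √(L² − r² sin²θ) = 0.039·505.5·0.91140/0.11519 = 155.98 rad/s.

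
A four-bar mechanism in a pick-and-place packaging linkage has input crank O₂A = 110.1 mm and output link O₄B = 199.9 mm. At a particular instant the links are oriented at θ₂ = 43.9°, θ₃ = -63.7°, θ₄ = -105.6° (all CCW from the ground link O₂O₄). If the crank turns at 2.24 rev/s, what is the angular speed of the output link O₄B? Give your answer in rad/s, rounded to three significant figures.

11.1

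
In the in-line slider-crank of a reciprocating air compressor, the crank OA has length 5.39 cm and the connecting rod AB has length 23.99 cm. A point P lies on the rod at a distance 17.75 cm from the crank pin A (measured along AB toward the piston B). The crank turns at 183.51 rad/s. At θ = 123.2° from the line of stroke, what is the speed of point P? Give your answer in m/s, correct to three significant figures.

ω = 183.5 rad/s.  Crank-pin speed |V_A| = rω = 9.8912 m/s, perpendicular to OA.
Rod angle: sinφ = −(r/L) sinθ ⇒ φ = -10.836°; ω_rod = −rω cosθ/√(L²−r²sin²θ) = +22.986 rad/s.
V_P = V_A + ω_rod × AP, with AP = 0.1775 m along the rod.
Components: V_Px = −rω sinθ − a·ω_rod·sinφ = -7.5095 m/s;  V_Py = rω cosθ + a·ω_rod·cosφ = -1.4088 m/s.
|V_P| = √(V_Px² + V_Py²) = 7.6405 m/s.

7.64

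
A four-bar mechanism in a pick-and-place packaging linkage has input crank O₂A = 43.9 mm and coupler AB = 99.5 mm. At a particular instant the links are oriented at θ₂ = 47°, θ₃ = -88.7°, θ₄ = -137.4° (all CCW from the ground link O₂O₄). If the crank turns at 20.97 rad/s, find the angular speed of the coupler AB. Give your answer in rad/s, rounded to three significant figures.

ω₂ = 20.97 rad/s
Differentiating the loop-closure r₂e^{iθ₂}+r₃e^{iθ₃}=r₁+r₄e^{iθ₄} gives r₂ω₂e^{iθ₂}+r₃ω₃e^{iθ₃}=r₄ω₄e^{iθ₄}.
Eliminating the other unknown: ω₃ = r₂ω₂ sin(θ₄−θ₂) / [r₃ sin(θ₃−θ₄)].
Numerator sine = +0.07672; denominator sine = +0.75126.
Result = 0.0439·20.97·(+0.07672) / (0.0995·(+0.75126)) = +0.94482 rad/s; magnitude 0.94482 rad/s.

0.945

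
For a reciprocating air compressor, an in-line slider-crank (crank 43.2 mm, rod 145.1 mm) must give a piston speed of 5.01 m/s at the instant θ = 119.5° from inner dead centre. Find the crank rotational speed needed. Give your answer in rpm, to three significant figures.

1500

For an in-line slider-crank, |v_piston| = rω|sinθ|·[1 + r cosθ/√(L² − r² sin²θ)].
With r = 0.0432 m, L = 0.1451 m, θ = 119.5°: the bracketed kinematic factor |dx/dθ| = 0.031892 m.
ω = v/|dx/dθ| = 5.01/0.031892 = 157.09 rad/s.
N = 60ω/(2π) = 1500.1 rpm.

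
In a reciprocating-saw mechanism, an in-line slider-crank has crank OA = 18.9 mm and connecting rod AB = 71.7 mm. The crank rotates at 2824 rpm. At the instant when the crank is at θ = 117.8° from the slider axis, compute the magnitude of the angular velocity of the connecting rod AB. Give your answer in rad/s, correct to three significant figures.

ω = 295.7 rad/s (converted from 2824 rpm).
The rod makes angle φ with the slider axis where L sinφ = r sinθ; differentiating, L cosφ·φ̇ = r ω cosθ.
L cosφ = √(L² − r² sin²θ) = 0.069724 m.
|ω_rod| = r ω |cosθ| / √(L² − r² sin²θ) = 0.0189·295.7·0.46639/0.069724 = 37.387 rad/s.

37.4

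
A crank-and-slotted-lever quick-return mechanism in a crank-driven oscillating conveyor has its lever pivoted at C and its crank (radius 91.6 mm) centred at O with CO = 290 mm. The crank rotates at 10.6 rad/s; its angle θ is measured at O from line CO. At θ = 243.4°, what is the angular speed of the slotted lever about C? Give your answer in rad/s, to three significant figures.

ω = 10.6 rad/s
Crank pin A relative to C: A = (d + r cosθ, r sinθ); lever angle φ = atan2(r sinθ, d + r cosθ).
Differentiating tanφ: φ̇ = rω(d cosθ + r)/(d² + r² + 2dr cosθ).
d² + r² + 2dr cosθ = |CA|² = 0.068702 m²;  d cosθ + r = -0.03825 m.
|ω_lever| = |0.0916·10.6·-0.03825| / 0.068702 = 0.54059 rad/s.

0.541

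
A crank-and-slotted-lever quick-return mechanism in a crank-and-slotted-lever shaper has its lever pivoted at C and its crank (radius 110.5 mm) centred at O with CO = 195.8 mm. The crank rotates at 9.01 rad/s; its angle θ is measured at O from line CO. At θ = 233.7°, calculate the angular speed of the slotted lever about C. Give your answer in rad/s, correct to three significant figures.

ω = 9.01 rad/s
Crank pin A relative to C: A = (d + r cosθ, r sinθ); lever angle φ = atan2(r sinθ, d + r cosθ).
Differentiating tanφ: φ̇ = rω(d cosθ + r)/(d² + r² + 2dr cosθ).
d² + r² + 2dr cosθ = |CA|² = 0.0249304 m²;  d cosθ + r = -0.0054162 m.
|ω_lever| = |0.1105·9.01·-0.0054162| / 0.0249304 = 0.2163 rad/s.

0.216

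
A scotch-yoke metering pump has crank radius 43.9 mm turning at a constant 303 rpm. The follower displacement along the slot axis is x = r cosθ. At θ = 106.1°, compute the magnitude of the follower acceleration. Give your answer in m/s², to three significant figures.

12.3

ω = 31.73 rad/s (from 303 rpm).
x = r cosθ ⇒ ẍ = −rω² cosθ (ω constant).
|a| = rω²|cosθ| = 0.0439·(31.73)²·|cos 106.1°| = 12.257 m/s².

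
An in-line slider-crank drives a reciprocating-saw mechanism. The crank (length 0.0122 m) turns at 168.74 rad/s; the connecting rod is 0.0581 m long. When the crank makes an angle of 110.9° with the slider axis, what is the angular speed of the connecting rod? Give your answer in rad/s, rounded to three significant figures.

12.9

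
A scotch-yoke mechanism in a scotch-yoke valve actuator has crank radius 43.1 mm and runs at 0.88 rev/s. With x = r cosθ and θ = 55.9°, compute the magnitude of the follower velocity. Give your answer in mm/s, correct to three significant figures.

197

ω = 5.529 rad/s (from 0.88 rev/s).
x = r cosθ ⇒ ẋ = −rω sinθ.
|v| = rω|sinθ| = 0.0431·5.529·|sin 55.9°| = 0.19733 m/s = 197.33 mm/s.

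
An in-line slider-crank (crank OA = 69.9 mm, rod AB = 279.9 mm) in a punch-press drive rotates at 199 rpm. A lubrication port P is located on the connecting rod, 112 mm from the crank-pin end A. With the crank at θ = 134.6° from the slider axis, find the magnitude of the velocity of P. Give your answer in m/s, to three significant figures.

1.14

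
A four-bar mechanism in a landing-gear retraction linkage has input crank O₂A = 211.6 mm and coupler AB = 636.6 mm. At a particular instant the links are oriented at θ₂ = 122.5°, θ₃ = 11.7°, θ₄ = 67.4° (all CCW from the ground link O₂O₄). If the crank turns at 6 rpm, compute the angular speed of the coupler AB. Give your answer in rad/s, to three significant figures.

0.207

ω₂ = 0.6283 rad/s (from 6 rpm).
Differentiating the loop-closure r₂e^{iθ₂}+r₃e^{iθ₃}=r₁+r₄e^{iθ₄} gives r₂ω₂e^{iθ₂}+r₃ω₃e^{iθ₃}=r₄ω₄e^{iθ₄}.
Eliminating the other unknown: ω₃ = r₂ω₂ sin(θ₄−θ₂) / [r₃ sin(θ₃−θ₄)].
Numerator sine = -0.82015; denominator sine = -0.82610.
Result = 0.2116·0.6283·(-0.82015) / (0.6366·(-0.82610)) = +0.20734 rad/s; magnitude 0.20734 rad/s.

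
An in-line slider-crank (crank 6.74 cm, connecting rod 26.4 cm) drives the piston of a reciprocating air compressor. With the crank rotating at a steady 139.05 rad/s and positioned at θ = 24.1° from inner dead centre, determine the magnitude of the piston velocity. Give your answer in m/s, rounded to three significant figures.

ω = 139.1 rad/s
For an in-line slider-crank, x = r cosθ + √(L² − r² sin²θ), so v = −rω sinθ·[1 + r cosθ/√(L² − r² sin²θ)].
With r = 0.0674 m, L = 0.264 m, θ = 24.1°: √(L² − r² sin²θ) = 0.26256 m.
v = −0.0674·139.1·0.40833·[1 + 0.0674·0.91283/0.26256] = -4.7236 m/s.
|v| = 4.7236 m/s.

4.72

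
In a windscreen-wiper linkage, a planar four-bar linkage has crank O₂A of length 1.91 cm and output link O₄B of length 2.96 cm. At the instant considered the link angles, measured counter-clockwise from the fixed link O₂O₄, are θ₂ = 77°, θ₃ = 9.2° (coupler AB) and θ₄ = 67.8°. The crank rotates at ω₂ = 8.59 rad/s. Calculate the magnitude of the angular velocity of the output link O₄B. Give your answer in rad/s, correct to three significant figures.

6.01

ω₂ = 8.59 rad/s
Differentiating the loop-closure r₂e^{iθ₂}+r₃e^{iθ₃}=r₁+r₄e^{iθ₄} gives r₂ω₂e^{iθ₂}+r₃ω₃e^{iθ₃}=r₄ω₄e^{iθ₄}.
Eliminating the other unknown: ω₄ = r₂ω₂ sin(θ₂−θ₃) / [r₄ sin(θ₄−θ₃)].
Numerator sine = +0.92587; denominator sine = +0.85355.
Result = 0.0191·8.59·(+0.92587) / (0.0296·(+0.85355)) = +6.0125 rad/s; magnitude 6.0125 rad/s.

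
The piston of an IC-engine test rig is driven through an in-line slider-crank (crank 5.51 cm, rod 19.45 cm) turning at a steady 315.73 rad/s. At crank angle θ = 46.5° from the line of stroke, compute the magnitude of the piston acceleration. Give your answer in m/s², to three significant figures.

ω = 315.7 rad/s
x(θ) = r cosθ + √(L² − r² sin²θ); with ω constant, a = ω²·d²x/dθ².
d²x/dθ² = −r cosθ − r²(cos2θ)/√u − r⁴ sin²2θ/(4u^{3/2}),  u = L² − r² sin²θ = 0.0362328 m².
Substituting r = 0.0551 m, L = 0.1945 m, θ = 46.5°: d²x/dθ² = -0.037427 m.
a = ω²·d²x/dθ² = (315.7)²·(-0.037427) = -3730.9 m/s²;  |a| = 3730.9 m/s².

3730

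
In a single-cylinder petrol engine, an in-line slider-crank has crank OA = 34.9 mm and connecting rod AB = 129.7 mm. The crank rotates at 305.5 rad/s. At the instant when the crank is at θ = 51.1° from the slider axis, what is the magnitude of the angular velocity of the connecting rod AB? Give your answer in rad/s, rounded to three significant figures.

52.8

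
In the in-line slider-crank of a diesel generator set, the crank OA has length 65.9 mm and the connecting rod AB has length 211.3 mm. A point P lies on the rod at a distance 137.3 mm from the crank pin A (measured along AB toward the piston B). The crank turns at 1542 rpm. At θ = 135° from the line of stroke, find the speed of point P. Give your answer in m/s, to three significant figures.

6.94

ω = 161.5 rad/s.  Crank-pin speed |V_A| = rω = 10.641 m/s, perpendicular to OA.
Rod angle: sinφ = −(r/L) sinθ ⇒ φ = -12.740°; ω_rod = −rω cosθ/√(L²−r²sin²θ) = +36.51 rad/s.
V_P = V_A + ω_rod × AP, with AP = 0.1373 m along the rod.
Components: V_Px = −rω sinθ − a·ω_rod·sinφ = -6.4191 m/s;  V_Py = rω cosθ + a·ω_rod·cosφ = -2.6352 m/s.
|V_P| = √(V_Px² + V_Py²) = 6.939 m/s.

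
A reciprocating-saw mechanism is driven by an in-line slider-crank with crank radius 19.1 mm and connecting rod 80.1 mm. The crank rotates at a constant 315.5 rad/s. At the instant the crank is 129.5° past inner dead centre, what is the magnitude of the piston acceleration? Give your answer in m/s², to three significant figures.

1290

ω = 315.5 rad/s
x(θ) = r cosθ + √(L² − r² sin²θ); with ω constant, a = ω²·d²x/dθ².
d²x/dθ² = −r cosθ − r²(cos2θ)/√u − r⁴ sin²2θ/(4u^{3/2}),  u = L² − r² sin²θ = 0.0061988 m².
Substituting r = 0.0191 m, L = 0.0801 m, θ = 129.5°: d²x/dθ² = +0.012968 m.
a = ω²·d²x/dθ² = (315.5)²·(+0.012968) = +1290.8 m/s²;  |a| = 1290.8 m/s².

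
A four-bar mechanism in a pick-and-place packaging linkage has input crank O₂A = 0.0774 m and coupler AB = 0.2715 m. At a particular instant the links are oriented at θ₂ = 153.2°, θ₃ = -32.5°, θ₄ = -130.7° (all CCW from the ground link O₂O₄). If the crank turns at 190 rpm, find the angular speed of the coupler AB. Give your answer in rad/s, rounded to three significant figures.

5.56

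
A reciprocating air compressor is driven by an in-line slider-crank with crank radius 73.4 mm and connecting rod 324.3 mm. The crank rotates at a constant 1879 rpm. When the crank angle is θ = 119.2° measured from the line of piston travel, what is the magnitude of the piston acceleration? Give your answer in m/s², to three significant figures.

1720

ω = 2π·1879/60 = 196.8 rad/s
x(θ) = r cosθ + √(L² − r² sin²θ); with ω constant, a = ω²·d²x/dθ².
d²x/dθ² = −r cosθ − r²(cos2θ)/√u − r⁴ sin²2θ/(4u^{3/2}),  u = L² − r² sin²θ = 0.101065 m².
Substituting r = 0.0734 m, L = 0.3243 m, θ = 119.2°: d²x/dθ² = +0.044525 m.
a = ω²·d²x/dθ² = (196.8)²·(+0.044525) = +1723.9 m/s²;  |a| = 1723.9 m/s².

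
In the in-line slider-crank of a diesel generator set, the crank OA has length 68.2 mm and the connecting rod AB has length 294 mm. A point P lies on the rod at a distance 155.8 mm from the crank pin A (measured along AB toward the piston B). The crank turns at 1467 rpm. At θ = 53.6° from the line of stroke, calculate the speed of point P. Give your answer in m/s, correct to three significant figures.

ω = 153.6 rad/s.  Crank-pin speed |V_A| = rω = 10.477 m/s, perpendicular to OA.
Rod angle: sinφ = −(r/L) sinθ ⇒ φ = -10.761°; ω_rod = −rω cosθ/√(L²−r²sin²θ) = -21.526 rad/s.
V_P = V_A + ω_rod × AP, with AP = 0.1558 m along the rod.
Components: V_Px = −rω sinθ − a·ω_rod·sinφ = -9.0592 m/s;  V_Py = rω cosθ + a·ω_rod·cosφ = +2.9226 m/s.
|V_P| = √(V_Px² + V_Py²) = 9.5189 m/s.

9.52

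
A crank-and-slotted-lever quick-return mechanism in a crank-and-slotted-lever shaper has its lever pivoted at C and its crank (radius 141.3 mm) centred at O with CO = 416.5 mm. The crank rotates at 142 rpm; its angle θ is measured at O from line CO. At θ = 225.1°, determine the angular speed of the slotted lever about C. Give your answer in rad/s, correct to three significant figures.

2.91

ω = 14.87 rad/s (from 142 rpm).
Crank pin A relative to C: A = (d + r cosθ, r sinθ); lever angle φ = atan2(r sinθ, d + r cosθ).
Differentiating tanφ: φ̇ = rω(d cosθ + r)/(d² + r² + 2dr cosθ).
d² + r² + 2dr cosθ = |CA|² = 0.110355 m²;  d cosθ + r = -0.1527 m.
|ω_lever| = |0.1413·14.87·-0.1527| / 0.110355 = 2.9073 rad/s.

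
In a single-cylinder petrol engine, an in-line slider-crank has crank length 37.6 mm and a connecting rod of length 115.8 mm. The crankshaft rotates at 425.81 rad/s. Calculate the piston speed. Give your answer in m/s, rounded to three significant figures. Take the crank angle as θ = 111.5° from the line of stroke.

13.0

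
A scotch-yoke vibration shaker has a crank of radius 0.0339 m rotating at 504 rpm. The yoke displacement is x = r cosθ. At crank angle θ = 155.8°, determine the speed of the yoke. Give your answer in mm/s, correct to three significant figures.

ω = 52.78 rad/s (from 504 rpm).
x = r cosθ ⇒ ẋ = −rω sinθ.
|v| = rω|sinθ| = 0.0339·52.78·|sin 155.8°| = 0.73343 m/s = 733.43 mm/s.

733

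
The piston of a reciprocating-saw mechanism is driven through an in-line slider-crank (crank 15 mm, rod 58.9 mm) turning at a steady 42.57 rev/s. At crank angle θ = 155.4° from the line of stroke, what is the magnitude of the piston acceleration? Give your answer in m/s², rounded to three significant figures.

794

ω = 2π·42.6 = 267.5 rad/s
x(θ) = r cosθ + √(L² − r² sin²θ); with ω constant, a = ω²·d²x/dθ².
d²x/dθ² = −r cosθ − r²(cos2θ)/√u − r⁴ sin²2θ/(4u^{3/2}),  u = L² − r² sin²θ = 0.00343022 m².
Substituting r = 0.015 m, L = 0.0589 m, θ = 155.4°: d²x/dθ² = +0.011092 m.
a = ω²·d²x/dθ² = (267.5)²·(+0.011092) = +793.57 m/s²;  |a| = 793.57 m/s².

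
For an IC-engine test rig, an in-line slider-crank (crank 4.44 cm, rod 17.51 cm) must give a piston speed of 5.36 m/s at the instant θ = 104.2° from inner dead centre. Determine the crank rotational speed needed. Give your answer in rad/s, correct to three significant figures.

133

For an in-line slider-crank, |v_piston| = rω|sinθ|·[1 + r cosθ/√(L² − r² sin²θ)].
With r = 0.0444 m, L = 0.1751 m, θ = 104.2°: the bracketed kinematic factor |dx/dθ| = 0.040281 m.
ω = v/|dx/dθ| = 5.36/0.040281 = 133.06 rad/s.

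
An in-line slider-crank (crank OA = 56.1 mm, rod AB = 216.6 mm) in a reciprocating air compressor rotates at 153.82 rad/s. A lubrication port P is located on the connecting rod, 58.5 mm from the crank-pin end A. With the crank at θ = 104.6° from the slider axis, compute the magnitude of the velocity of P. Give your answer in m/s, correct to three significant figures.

8.35

ω = 153.8 rad/s.  Crank-pin speed |V_A| = rω = 8.6293 m/s, perpendicular to OA.
Rod angle: sinφ = −(r/L) sinθ ⇒ φ = -14.515°; ω_rod = −rω cosθ/√(L²−r²sin²θ) = +10.374 rad/s.
V_P = V_A + ω_rod × AP, with AP = 0.0585 m along the rod.
Components: V_Px = −rω sinθ − a·ω_rod·sinφ = -8.1986 m/s;  V_Py = rω cosθ + a·ω_rod·cosφ = -1.5877 m/s.
|V_P| = √(V_Px² + V_Py²) = 8.3509 m/s.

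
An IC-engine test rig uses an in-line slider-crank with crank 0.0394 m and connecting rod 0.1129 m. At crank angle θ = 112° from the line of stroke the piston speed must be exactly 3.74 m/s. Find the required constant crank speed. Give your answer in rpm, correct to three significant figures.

For an in-line slider-crank, |v_piston| = rω|sinθ|·[1 + r cosθ/√(L² − r² sin²θ)].
With r = 0.0394 m, L = 0.1129 m, θ = 112°: the bracketed kinematic factor |dx/dθ| = 0.031484 m.
ω = v/|dx/dθ| = 3.74/0.031484 = 118.79 rad/s.
N = 60ω/(2π) = 1134.4 rpm.

1130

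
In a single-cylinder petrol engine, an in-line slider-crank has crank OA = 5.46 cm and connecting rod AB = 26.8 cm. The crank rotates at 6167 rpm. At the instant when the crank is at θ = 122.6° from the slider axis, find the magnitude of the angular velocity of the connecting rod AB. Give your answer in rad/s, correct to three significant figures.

ω = 645.8 rad/s (converted from 6167 rpm).
The rod makes angle φ with the slider axis where L sinφ = r sinθ; differentiating, L cosφ·φ̇ = r ω cosθ.
L cosφ = √(L² − r² sin²θ) = 0.26402 m.
|ω_rod| = r ω |cosθ| / √(L² − r² sin²θ) = 0.0546·645.8·0.53877/0.26402 = 71.954 rad/s.

72.0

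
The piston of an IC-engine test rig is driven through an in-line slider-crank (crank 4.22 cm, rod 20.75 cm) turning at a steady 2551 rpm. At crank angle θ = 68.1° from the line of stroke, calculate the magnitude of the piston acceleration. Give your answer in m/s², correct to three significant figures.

676

ω = 2π·2551/60 = 267.1 rad/s
x(θ) = r cosθ + √(L² − r² sin²θ); with ω constant, a = ω²·d²x/dθ².
d²x/dθ² = −r cosθ − r²(cos2θ)/√u − r⁴ sin²2θ/(4u^{3/2}),  u = L² − r² sin²θ = 0.0415232 m².
Substituting r = 0.0422 m, L = 0.2075 m, θ = 68.1°: d²x/dθ² = -0.0094773 m.
a = ω²·d²x/dθ² = (267.1)²·(-0.0094773) = -676.33 m/s²;  |a| = 676.33 m/s².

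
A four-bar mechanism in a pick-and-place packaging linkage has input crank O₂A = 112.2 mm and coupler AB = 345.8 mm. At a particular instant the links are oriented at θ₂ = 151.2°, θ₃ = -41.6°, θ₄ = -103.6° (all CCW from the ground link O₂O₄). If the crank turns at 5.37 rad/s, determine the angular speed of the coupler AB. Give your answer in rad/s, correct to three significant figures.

ω₂ = 5.37 rad/s
Differentiating the loop-closure r₂e^{iθ₂}+r₃e^{iθ₃}=r₁+r₄e^{iθ₄} gives r₂ω₂e^{iθ₂}+r₃ω₃e^{iθ₃}=r₄ω₄e^{iθ₄}.
Eliminating the other unknown: ω₃ = r₂ω₂ sin(θ₄−θ₂) / [r₃ sin(θ₃−θ₄)].
Numerator sine = +0.96502; denominator sine = +0.88295.
Result = 0.1122·5.37·(+0.96502) / (0.3458·(+0.88295)) = +1.9043 rad/s; magnitude 1.9043 rad/s.

1.90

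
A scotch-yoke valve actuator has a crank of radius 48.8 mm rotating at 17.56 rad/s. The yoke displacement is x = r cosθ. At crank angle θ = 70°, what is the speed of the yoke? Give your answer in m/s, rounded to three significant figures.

0.805

ω = 17.56 rad/s
x = r cosθ ⇒ ẋ = −rω sinθ.
|v| = rω|sinθ| = 0.0488·17.56·|sin 70°| = 0.80525 m/s.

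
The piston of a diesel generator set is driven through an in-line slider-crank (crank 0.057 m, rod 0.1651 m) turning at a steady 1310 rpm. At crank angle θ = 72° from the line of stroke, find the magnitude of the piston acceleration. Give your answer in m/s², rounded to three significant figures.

ω = 2π·1310/60 = 137.2 rad/s
x(θ) = r cosθ + √(L² − r² sin²θ); with ω constant, a = ω²·d²x/dθ².
d²x/dθ² = −r cosθ − r²(cos2θ)/√u − r⁴ sin²2θ/(4u^{3/2}),  u = L² − r² sin²θ = 0.0243193 m².
Substituting r = 0.057 m, L = 0.1651 m, θ = 72°: d²x/dθ² = -0.00099925 m.
a = ω²·d²x/dθ² = (137.2)²·(-0.00099925) = -18.805 m/s²;  |a| = 18.805 m/s².

18.8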